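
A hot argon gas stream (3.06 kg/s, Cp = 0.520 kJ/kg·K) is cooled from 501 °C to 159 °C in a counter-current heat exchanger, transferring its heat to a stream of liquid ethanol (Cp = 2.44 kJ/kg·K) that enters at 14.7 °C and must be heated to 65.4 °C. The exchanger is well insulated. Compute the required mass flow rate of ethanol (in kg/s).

ṁ_c = 4.40 kg/s

Heat released by hot stream: Q = 3.06 × 0.520 × (501 − 159) = 544.19 kJ/s
Energy balance on cold side (adiabatic exchanger): Q = ṁ_c·Cp_c·(T_c,out − T_c,in)
ṁ_c = 544.19 / [2.44 × (65.4 − 14.7)] = 4.399 kg/s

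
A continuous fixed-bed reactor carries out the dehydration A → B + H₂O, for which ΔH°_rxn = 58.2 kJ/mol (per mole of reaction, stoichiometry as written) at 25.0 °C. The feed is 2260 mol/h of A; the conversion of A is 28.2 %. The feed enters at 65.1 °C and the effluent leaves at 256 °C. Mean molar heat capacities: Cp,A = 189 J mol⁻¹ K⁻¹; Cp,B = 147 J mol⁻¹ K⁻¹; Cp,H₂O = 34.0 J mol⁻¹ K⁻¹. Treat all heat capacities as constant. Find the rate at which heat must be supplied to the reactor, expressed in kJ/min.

Extent of reaction ξ = 0.282 × 2260 = 637.32 mol/h
Reaction term: ξ·ΔH°_rxn = 637.32 × 58.2 = 37092 kJ/h
Sensible, feed 65.1→25 °C: -17128 kJ/h
Outlet flows (mol/h): A 1622.7, B 637.32, H₂O 637.32
Sensible, products 25→256 °C: 97492 kJ/h
Q = ΔH = 117460 kJ/h = 32.626 kW
Heat supplied = 1957.6 kJ/min

Q_in = 1960 kJ/min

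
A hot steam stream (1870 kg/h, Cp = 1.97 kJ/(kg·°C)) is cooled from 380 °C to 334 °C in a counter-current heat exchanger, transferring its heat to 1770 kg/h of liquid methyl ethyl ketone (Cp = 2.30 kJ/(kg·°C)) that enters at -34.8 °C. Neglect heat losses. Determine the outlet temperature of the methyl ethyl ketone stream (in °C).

Heat released by hot stream: Q = 1870 × 1.97 × (380 − 334) = 169460 kJ/h
Energy balance on cold side (adiabatic exchanger): Q = ṁ_c·Cp_c·(T_c,out − T_c,in)
T_c,out = -34.8 + 169460/(1770 × 2.30) = 6.826 °C

T_c,out = 6.83 °C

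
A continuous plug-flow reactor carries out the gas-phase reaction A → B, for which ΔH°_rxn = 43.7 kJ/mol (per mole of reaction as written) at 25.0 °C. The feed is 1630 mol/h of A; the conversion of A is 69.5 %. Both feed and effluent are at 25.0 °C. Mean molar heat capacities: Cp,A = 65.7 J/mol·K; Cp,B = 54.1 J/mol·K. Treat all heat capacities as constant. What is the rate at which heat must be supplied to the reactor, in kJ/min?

Extent of reaction ξ = 0.695 × 1630 = 1132.8 mol/h
Reaction term: ξ·ΔH°_rxn = 1132.8 × 43.7 = 49506 kJ/h
Q = ΔH = 49506 kJ/h = 13.752 kW
Heat supplied = 825.09 kJ/min

Q_in = 825 kJ/min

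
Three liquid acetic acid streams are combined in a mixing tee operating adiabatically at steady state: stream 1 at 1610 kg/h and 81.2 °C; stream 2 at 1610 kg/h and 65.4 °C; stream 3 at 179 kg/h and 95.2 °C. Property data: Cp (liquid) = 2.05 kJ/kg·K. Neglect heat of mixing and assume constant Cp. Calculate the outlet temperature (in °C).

Energy balance with Q = 0: Σ ṁᵢCp,ᵢ(T_out − Tᵢ) = 0
T_out = Σ ṁᵢCp,ᵢTᵢ / Σ ṁᵢCp,ᵢ
      = 518790 / 6967.9 = 74.453 °C

T_out = 74.5 °C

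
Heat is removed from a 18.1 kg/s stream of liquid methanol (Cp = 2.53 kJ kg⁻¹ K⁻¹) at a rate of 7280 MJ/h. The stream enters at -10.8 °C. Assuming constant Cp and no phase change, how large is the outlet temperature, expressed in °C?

Q = 7280 MJ/h = 2022.2 kJ/s
ΔT = Q/(ṁ·Cp) = 2022.2/(18.1×2.53) = 44.16 K
T_out = -10.8 − 44.16 = -54.96 °C

T_out = -55.0 °C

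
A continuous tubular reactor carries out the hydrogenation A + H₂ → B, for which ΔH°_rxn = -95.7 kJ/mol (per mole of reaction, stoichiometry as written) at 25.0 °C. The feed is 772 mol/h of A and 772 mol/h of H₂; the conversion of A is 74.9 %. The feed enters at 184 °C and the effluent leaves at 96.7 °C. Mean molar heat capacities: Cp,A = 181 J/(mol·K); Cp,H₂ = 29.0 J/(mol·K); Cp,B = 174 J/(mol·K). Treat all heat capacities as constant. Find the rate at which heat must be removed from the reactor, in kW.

Extent of reaction ξ = 0.749 × 772 = 578.23 mol/h
Reaction term: ξ·ΔH°_rxn = 578.23 × -95.7 = -55336 kJ/h
Sensible, feed 184→25 °C: -25777 kJ/h
Outlet flows (mol/h): A 193.77, H₂ 193.77, B 578.23
Sensible, products 25→96.7 °C: 10131 kJ/h
Q = ΔH = -70982 kJ/h = -19.717 kW
Heat removed = 19.717 kW

Q_out = 19.7 kW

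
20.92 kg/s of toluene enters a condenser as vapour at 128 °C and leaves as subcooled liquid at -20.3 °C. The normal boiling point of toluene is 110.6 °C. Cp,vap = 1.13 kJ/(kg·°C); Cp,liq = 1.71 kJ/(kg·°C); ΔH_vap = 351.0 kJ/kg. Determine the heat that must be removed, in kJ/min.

vapour 128→110.6 °C: -19.662 kJ/kg
condensation at 110.6 °C: -351 kJ/kg
liquid 110.6→-20.3 °C: -223.84 kJ/kg
Δh = -19.662 + -351 + -223.84 = -594.5 kJ/kg
Q = ṁ·Δh = 20.92 kg/s × -594.5 kJ/kg = -12437 kJ/s
|Q| = 12437 kW = 746220 kJ/min

Q_c = 746000 kJ/min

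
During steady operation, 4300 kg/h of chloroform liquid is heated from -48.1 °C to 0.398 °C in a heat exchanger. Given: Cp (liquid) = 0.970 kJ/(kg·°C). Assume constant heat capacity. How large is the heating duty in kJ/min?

Q = ṁ·Cp·ΔT = 4300 × 0.970 × (0.398 − -48.1) = 202290 kJ/h
Converting: 202290 / 3600 s = 56.19 kW
Heating duty = 3371.4 kJ/min

Q = 3370 kJ/min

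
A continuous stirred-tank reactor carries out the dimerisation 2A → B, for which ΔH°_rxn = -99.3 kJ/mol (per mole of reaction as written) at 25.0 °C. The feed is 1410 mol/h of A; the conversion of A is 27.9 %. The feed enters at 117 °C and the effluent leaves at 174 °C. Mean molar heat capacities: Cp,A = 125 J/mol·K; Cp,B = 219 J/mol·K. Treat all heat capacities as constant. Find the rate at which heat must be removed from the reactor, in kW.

Extent of reaction ξ = 0.279 × 1410 / 2 = 196.7 mol/h
Reaction term: ξ·ΔH°_rxn = 196.7 × -99.3 = -19532 kJ/h
Sensible, feed 117→25 °C: -16215 kJ/h
Outlet flows (mol/h): A 1016.6, B 196.7
Sensible, products 25→174 °C: 25353 kJ/h
Q = ΔH = -10394 kJ/h = -2.8872 kW
Heat removed = 2.8872 kW

Q_out = 2.89 kW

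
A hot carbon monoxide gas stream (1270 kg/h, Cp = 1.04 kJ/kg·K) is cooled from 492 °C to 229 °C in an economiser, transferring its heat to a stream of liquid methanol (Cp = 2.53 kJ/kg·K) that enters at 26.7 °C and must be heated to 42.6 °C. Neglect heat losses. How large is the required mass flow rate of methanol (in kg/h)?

ṁ_c = 8640 kg/h

Heat released by hot stream: Q = 1270 × 1.04 × (492 − 229) = 347370 kJ/h
Energy balance on cold side (adiabatic exchanger): Q = ṁ_c·Cp_c·(T_c,out − T_c,in)
ṁ_c = 347370 / [2.53 × (42.6 − 26.7)] = 8635.3 kg/h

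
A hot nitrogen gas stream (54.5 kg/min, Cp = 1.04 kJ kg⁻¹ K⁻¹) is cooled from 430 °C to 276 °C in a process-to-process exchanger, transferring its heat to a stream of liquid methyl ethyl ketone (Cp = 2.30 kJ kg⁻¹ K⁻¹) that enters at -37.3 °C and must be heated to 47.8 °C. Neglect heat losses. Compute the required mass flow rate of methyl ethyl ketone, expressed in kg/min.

Heat released by hot stream: Q = 54.5 × 1.04 × (430 − 276) = 8728.7 kJ/min
Energy balance on cold side (adiabatic exchanger): Q = ṁ_c·Cp_c·(T_c,out − T_c,in)
ṁ_c = 8728.7 / [2.30 × (47.8 − -37.3)] = 44.596 kg/min

ṁ_c = 44.6 kg/min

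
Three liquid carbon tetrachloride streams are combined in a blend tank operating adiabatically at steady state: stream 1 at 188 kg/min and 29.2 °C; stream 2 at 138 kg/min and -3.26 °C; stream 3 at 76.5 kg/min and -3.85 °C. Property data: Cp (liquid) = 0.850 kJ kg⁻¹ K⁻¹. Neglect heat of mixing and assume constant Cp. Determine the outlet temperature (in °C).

Adiabatic, steady state ⇒ Σ ṁᵢCp,ᵢ(T_out − Tᵢ) = 0
Σ ṁᵢCp,ᵢTᵢ = 188×0.850×29.2 + 138×0.850×-3.26 + 76.5×0.850×-3.85 = 4033.4
Σ ṁᵢCp,ᵢ = 188×0.850 + 138×0.850 + 76.5×0.850 = 342.12
T_out = 4033.4 / 342.12 = 11.789 °C

T_out = 11.8 °C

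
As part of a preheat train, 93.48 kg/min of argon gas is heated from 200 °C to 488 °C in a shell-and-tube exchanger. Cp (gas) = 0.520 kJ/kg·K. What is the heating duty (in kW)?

Q = ṁ·Cp·ΔT = 93.48 × 0.520 × (488 − 200) = 14000 kJ/min
Converting: 14000 / 60 s = 233.33 kW

Q = 233 kW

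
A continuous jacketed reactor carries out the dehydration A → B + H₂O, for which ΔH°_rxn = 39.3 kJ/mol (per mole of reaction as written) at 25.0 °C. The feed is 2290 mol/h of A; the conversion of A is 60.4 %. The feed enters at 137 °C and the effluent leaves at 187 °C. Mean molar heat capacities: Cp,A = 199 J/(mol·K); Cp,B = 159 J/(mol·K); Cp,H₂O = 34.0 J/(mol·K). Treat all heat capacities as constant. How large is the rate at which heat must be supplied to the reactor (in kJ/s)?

Q_in = 21.1 kJ/s

Extent of reaction ξ = 0.604 × 2290 = 1383.2 mol/h
Reaction term: ξ·ΔH°_rxn = 1383.2 × 39.3 = 54358 kJ/h
Sensible, feed 137→25 °C: -51040 kJ/h
Outlet flows (mol/h): A 906.84, B 1383.2, H₂O 1383.2
Sensible, products 25→187 °C: 72481 kJ/h
Q = ΔH = 75799 kJ/h = 21.055 kW
Heat supplied = 21.055 kJ/s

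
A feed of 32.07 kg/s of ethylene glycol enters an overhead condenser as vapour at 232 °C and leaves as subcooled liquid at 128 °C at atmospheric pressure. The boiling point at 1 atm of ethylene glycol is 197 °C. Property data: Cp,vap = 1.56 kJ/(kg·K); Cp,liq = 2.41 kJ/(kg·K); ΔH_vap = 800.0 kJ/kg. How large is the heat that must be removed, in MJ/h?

Q_c = 118000 MJ/h

vapour 232→197 °C: -54.6 kJ/kg
condensation at 197 °C: -800 kJ/kg
liquid 197→128 °C: -166.29 kJ/kg
Δh = -54.6 + -800 + -166.29 = -1020.9 kJ/kg
Q = ṁ·Δh = 32.07 kg/s × -1020.9 kJ/kg = -32740 kJ/s
|Q| = 32740 kW = 117860 MJ/h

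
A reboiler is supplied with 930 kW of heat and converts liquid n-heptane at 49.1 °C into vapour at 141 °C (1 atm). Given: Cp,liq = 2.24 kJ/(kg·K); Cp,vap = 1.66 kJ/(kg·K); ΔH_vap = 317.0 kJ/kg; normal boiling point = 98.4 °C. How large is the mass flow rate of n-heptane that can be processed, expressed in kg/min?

ṁ = 112 kg/min

Δh = 2.24×(98.4−49.1) + 317.0 + 1.66×(141−98.4) = 498.15 kJ/kg
Q = 930 kW = 930 kJ/s = 55800 kJ/min
ṁ = Q/Δh = 55800 / 498.15 = 112.01 kg/min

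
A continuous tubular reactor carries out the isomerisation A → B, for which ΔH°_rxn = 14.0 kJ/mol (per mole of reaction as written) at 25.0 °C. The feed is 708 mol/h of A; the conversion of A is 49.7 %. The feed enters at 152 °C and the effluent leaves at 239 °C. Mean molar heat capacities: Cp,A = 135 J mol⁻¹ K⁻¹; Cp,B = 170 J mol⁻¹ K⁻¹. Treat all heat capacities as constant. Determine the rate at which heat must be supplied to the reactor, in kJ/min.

Extent of reaction ξ = 0.497 × 708 = 351.88 mol/h
Reaction term: ξ·ΔH°_rxn = 351.88 × 14.0 = 4926.3 kJ/h
Sensible, feed 152→25 °C: -12139 kJ/h
Outlet flows (mol/h): A 356.12, B 351.88
Sensible, products 25→239 °C: 23090 kJ/h
Q = ΔH = 15877 kJ/h = 4.4104 kW
Heat supplied = 264.62 kJ/min

Q_in = 265 kJ/min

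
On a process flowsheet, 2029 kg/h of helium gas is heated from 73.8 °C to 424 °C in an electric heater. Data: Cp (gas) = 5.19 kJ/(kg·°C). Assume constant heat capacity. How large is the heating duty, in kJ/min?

Q = 61500 kJ/min

Q = ṁ·Cp·ΔT = 2029 × 5.19 × (424 − 73.8) = 3.6878e+06 kJ/h
Converting: 3.6878e+06 / 3600 s = 1024.4 kW
Heating duty = 61463 kJ/min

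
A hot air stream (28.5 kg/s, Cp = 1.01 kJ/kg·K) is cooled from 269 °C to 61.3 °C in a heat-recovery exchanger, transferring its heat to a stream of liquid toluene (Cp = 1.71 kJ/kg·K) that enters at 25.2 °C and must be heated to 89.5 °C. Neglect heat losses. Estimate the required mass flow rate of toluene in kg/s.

ṁ_c = 54.4 kg/s

Heat released by hot stream: Q = 28.5 × 1.01 × (269 − 61.3) = 5978.6 kJ/s
Energy balance on cold side (adiabatic exchanger): Q = ṁ_c·Cp_c·(T_c,out − T_c,in)
ṁ_c = 5978.6 / [1.71 × (89.5 − 25.2)] = 54.375 kg/s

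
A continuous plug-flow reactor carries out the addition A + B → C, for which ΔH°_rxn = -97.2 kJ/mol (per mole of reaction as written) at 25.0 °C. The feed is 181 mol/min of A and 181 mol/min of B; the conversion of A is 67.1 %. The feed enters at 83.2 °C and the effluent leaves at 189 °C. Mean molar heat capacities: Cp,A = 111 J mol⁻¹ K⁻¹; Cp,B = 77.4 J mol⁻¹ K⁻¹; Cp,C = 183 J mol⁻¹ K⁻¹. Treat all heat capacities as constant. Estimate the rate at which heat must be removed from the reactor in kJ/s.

Extent of reaction ξ = 0.671 × 181 = 121.45 mol/min
Reaction term: ξ·ΔH°_rxn = 121.45 × -97.2 = -11805 kJ/min
Sensible, feed 83.2→25 °C: -1984.6 kJ/min
Outlet flows (mol/min): A 59.549, B 59.549, C 121.45
Sensible, products 25→189 °C: 5484.9 kJ/min
Q = ΔH = -8304.8 kJ/min = -138.41 kW
Heat removed = 138.41 kJ/s

Q_out = 138 kJ/s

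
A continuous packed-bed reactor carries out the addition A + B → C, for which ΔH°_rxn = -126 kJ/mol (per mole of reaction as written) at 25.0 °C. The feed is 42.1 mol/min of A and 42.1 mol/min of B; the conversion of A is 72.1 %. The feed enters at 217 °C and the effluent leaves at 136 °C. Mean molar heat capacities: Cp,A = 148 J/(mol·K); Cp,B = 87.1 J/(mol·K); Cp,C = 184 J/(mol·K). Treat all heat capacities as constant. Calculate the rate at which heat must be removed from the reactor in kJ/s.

Extent of reaction ξ = 0.721 × 42.1 = 30.354 mol/min
Reaction term: ξ·ΔH°_rxn = 30.354 × -126 = -3824.6 kJ/min
Sensible, feed 217→25 °C: -1900.4 kJ/min
Outlet flows (mol/min): A 11.746, B 11.746, C 30.354
Sensible, products 25→136 °C: 926.47 kJ/min
Q = ΔH = -4798.5 kJ/min = -79.975 kW
Heat removed = 79.975 kJ/s

Q_out = 80.0 kJ/s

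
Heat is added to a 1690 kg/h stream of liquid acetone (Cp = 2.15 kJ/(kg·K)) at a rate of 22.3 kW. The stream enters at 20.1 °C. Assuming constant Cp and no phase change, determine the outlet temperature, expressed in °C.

Q = 22.3 kW = 80280 kJ/h
ΔT = Q/(ṁ·Cp) = 80280/(1690×2.15) = 22.094 K
T_out = 20.1 + 22.094 = 42.194 °C

T_out = 42.2 °C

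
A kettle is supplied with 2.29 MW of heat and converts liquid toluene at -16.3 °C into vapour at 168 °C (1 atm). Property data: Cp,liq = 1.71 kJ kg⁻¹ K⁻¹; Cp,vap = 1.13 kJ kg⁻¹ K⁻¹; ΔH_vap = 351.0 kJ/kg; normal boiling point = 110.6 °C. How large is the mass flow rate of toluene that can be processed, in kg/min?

ṁ = 217 kg/min

Δh = 1.71×(110.6−-16.3) + 351.0 + 1.13×(168−110.6) = 632.86 kJ/kg
Q = 2.29 MW = 2290 kJ/s = 137400 kJ/min
ṁ = Q/Δh = 137400 / 632.86 = 217.11 kg/min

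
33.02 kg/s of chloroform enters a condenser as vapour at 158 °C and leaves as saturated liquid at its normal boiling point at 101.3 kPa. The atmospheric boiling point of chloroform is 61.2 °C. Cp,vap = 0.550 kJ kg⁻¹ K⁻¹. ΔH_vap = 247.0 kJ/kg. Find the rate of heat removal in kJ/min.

Q_c = 595000 kJ/min

vapour 158→61.2 °C: -53.24 kJ/kg
condensation at 61.2 °C: -247 kJ/kg
Δh = -53.24 + -247 = -300.24 kJ/kg
Q = ṁ·Δh = 33.02 kg/s × -300.24 kJ/kg = -9913.9 kJ/s
|Q| = 9913.9 kW = 594840 kJ/min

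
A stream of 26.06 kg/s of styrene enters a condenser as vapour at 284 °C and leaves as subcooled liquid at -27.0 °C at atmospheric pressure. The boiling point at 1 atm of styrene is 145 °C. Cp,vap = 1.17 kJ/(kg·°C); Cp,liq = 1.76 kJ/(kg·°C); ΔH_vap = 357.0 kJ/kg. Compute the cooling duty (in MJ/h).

Q_c = 77100 MJ/h

vapour 284→145 °C: -162.63 kJ/kg
condensation at 145 °C: -357 kJ/kg
liquid 145→-27.0 °C: -302.72 kJ/kg
Δh = -162.63 + -357 + -302.72 = -822.35 kJ/kg
Q = ṁ·Δh = 26.06 kg/s × -822.35 kJ/kg = -21430 kJ/s
|Q| = 21430 kW = 77150 MJ/h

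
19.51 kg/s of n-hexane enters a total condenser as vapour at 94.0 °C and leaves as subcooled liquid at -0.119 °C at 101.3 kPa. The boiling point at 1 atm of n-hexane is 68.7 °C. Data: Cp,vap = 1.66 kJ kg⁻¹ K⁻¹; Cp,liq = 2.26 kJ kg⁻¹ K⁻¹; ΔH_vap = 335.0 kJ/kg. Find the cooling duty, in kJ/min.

vapour 94.0→68.7 °C: -41.998 kJ/kg
condensation at 68.7 °C: -335 kJ/kg
liquid 68.7→-0.119 °C: -155.53 kJ/kg
Δh = -41.998 + -335 + -155.53 = -532.53 kJ/kg
Q = ṁ·Δh = 19.51 kg/s × -532.53 kJ/kg = -10390 kJ/s
|Q| = 10390 kW = 623380 kJ/min

Q_c = 623000 kJ/min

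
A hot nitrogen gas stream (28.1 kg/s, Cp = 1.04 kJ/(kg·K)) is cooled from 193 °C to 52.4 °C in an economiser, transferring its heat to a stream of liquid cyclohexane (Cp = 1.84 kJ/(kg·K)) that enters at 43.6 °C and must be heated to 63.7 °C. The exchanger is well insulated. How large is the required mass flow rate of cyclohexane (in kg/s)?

ṁ_c = 111 kg/s

Heat released by hot stream: Q = 28.1 × 1.04 × (193 − 52.4) = 4108.9 kJ/s
Energy balance on cold side (adiabatic exchanger): Q = ṁ_c·Cp_c·(T_c,out − T_c,in)
ṁ_c = 4108.9 / [1.84 × (63.7 − 43.6)] = 111.1 kg/s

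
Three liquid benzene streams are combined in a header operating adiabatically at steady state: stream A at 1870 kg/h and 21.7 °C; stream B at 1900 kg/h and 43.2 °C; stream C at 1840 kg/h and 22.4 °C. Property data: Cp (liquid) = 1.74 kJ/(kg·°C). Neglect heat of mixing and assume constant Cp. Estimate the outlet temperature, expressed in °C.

T_out = 29.2 °C

Energy balance with Q = 0: Σ ṁᵢCp,ᵢ(T_out − Tᵢ) = 0
T_out = Σ ṁᵢCp,ᵢTᵢ / Σ ṁᵢCp,ᵢ
      = 285140 / 9761.4 = 29.211 °C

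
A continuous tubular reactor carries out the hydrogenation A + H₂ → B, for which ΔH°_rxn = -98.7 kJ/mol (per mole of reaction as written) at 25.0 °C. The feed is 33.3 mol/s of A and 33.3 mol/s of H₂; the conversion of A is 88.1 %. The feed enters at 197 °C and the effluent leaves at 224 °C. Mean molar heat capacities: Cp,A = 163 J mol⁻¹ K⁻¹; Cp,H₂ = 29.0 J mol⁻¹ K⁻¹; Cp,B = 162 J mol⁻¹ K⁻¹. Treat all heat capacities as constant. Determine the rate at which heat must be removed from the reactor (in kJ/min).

Q_out = 174000 kJ/min

Extent of reaction ξ = 0.881 × 33.3 = 29.337 mol/s
Reaction term: ξ·ΔH°_rxn = 29.337 × -98.7 = -2895.6 kJ/s
Sensible, feed 197→25 °C: -1099.7 kJ/s
Outlet flows (mol/s): A 3.9627, H₂ 3.9627, B 29.337
Sensible, products 25→224 °C: 1097.2 kJ/s
Q = ΔH = -2898.1 kJ/s = -2898.1 kW
Heat removed = 173890 kJ/min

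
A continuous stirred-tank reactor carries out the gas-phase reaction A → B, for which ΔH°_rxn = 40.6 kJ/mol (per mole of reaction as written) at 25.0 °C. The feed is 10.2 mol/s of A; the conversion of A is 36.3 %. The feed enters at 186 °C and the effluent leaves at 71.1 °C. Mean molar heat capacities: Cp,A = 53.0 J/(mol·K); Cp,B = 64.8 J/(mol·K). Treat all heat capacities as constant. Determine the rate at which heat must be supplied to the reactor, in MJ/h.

Extent of reaction ξ = 0.363 × 10.2 = 3.7026 mol/s
Reaction term: ξ·ΔH°_rxn = 3.7026 × 40.6 = 150.33 kJ/s
Sensible, feed 186→25 °C: -87.037 kJ/s
Outlet flows (mol/s): A 6.4974, B 3.7026
Sensible, products 25→71.1 °C: 26.936 kJ/s
Q = ΔH = 90.225 kJ/s = 90.225 kW
Heat supplied = 324.81 MJ/h

Q_in = 325 MJ/h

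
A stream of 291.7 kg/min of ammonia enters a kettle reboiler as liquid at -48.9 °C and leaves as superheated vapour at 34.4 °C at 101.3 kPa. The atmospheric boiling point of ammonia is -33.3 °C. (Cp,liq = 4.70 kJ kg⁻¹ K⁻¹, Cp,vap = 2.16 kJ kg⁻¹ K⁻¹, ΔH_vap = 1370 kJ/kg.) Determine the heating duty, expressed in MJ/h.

liquid -48.9→-33.3 °C: 73.32 kJ/kg
vaporisation at -33.3 °C: 1370 kJ/kg
vapour -33.3→34.4 °C: 146.23 kJ/kg
Δh = 73.32 + 1370 + 146.23 = 1589.6 kJ/kg
Q = ṁ·Δh = 291.7 kg/min × 1589.6 kJ/kg = 463670 kJ/min
|Q| = 7727.9 kW = 27820 MJ/h

Q = 27800 MJ/h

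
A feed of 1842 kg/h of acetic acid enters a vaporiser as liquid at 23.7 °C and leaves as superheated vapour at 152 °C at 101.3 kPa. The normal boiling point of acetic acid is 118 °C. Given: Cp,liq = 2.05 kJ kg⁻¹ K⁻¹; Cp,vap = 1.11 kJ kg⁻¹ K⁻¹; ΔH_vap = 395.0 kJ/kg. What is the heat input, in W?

Q = 320000 W

liquid 23.7→118 °C: 193.31 kJ/kg
vaporisation at 118 °C: 395 kJ/kg
vapour 118→152 °C: 37.74 kJ/kg
Δh = 193.31 + 395 + 37.74 = 626.05 kJ/kg
Q = ṁ·Δh = 1842 kg/h × 626.05 kJ/kg = 1.1532e+06 kJ/h
|Q| = 320.33 kW = 320330 W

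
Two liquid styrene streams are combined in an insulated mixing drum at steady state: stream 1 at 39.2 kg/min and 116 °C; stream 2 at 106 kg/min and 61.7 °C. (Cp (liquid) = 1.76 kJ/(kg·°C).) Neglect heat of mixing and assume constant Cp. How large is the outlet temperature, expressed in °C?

Energy balance with Q = 0: Σ ṁᵢCp,ᵢ(T_out − Tᵢ) = 0
T_out = Σ ṁᵢCp,ᵢTᵢ / Σ ṁᵢCp,ᵢ
      = 19514 / 255.55 = 76.36 °C

T_out = 76.4 °C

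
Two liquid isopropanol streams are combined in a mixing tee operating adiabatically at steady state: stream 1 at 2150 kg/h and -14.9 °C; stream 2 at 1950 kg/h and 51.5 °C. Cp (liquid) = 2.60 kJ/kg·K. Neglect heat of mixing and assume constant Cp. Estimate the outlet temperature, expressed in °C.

T_out = 16.7 °C

Energy balance with Q = 0: Σ ṁᵢCp,ᵢ(T_out − Tᵢ) = 0
Σ ṁᵢCp,ᵢTᵢ = 2150×2.60×-14.9 + 1950×2.60×51.5 = 177810
Σ ṁᵢCp,ᵢ = 2150×2.60 + 1950×2.60 = 10660
T_out = 177810 / 10660 = 16.68 °C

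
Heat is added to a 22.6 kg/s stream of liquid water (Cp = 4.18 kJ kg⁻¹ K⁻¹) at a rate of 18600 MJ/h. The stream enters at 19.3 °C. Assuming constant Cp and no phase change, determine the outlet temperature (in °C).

T_out = 74.0 °C

Q = 18600 MJ/h = 5166.7 kJ/s
ΔT = Q/(ṁ·Cp) = 5166.7/(22.6×4.18) = 54.692 K
T_out = 19.3 + 54.692 = 73.992 °C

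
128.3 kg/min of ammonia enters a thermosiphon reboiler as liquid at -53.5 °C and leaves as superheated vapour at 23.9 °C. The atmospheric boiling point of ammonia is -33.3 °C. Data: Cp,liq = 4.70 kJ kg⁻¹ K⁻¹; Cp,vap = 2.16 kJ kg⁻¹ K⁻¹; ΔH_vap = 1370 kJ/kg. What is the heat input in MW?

Q = 3.40 MW

liquid -53.5→-33.3 °C: 94.94 kJ/kg
vaporisation at -33.3 °C: 1370 kJ/kg
vapour -33.3→23.9 °C: 123.55 kJ/kg
Δh = 94.94 + 1370 + 123.55 = 1588.5 kJ/kg
Q = ṁ·Δh = 128.3 kg/min × 1588.5 kJ/kg = 203800 kJ/min
|Q| = 3396.7 kW = 3.3967 MW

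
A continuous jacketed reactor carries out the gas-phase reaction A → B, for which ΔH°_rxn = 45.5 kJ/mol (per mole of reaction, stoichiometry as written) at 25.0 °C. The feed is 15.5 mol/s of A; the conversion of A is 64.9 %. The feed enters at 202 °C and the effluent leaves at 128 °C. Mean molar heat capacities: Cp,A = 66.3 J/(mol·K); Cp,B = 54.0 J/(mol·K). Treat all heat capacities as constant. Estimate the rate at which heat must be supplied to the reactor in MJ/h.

Extent of reaction ξ = 0.649 × 15.5 = 10.059 mol/s
Reaction term: ξ·ΔH°_rxn = 10.059 × 45.5 = 457.71 kJ/s
Sensible, feed 202→25 °C: -181.89 kJ/s
Outlet flows (mol/s): A 5.4405, B 10.059
Sensible, products 25→128 °C: 93.104 kJ/s
Q = ΔH = 368.92 kJ/s = 368.92 kW
Heat supplied = 1328.1 MJ/h

Q_in = 1330 MJ/h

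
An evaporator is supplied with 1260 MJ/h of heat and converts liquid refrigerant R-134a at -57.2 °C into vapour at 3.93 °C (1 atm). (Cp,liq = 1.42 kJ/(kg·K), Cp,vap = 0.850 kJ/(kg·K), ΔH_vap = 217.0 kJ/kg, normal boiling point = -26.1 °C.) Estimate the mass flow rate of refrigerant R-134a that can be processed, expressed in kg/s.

ṁ = 1.22 kg/s

Δh = 1.42×(-26.1−-57.2) + 217.0 + 0.850×(3.93−-26.1) = 286.69 kJ/kg
Q = 1260 MJ/h = 350 kJ/s = 350 kJ/s
ṁ = Q/Δh = 350 / 286.69 = 1.2208 kg/s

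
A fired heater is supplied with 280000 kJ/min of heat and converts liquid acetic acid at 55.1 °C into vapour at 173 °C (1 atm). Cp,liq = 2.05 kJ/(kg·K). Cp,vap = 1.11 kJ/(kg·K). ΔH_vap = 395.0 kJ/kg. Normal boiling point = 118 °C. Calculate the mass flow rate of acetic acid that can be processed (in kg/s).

ṁ = 7.98 kg/s

Δh = 2.05×(118−55.1) + 395.0 + 1.11×(173−118) = 584.99 kJ/kg
Q = 280000 kJ/min = 4666.7 kJ/s = 4666.7 kJ/s
ṁ = Q/Δh = 4666.7 / 584.99 = 7.9773 kg/s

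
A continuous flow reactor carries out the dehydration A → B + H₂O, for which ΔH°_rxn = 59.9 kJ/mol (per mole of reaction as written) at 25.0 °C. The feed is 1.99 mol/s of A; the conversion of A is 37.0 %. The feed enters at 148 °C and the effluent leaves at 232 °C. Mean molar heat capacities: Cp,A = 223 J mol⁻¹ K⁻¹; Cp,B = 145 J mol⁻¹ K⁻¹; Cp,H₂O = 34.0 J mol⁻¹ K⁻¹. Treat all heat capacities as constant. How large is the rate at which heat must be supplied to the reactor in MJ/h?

Q_in = 269 MJ/h

Extent of reaction ξ = 0.370 × 1.99 = 0.7363 mol/s
Reaction term: ξ·ΔH°_rxn = 0.7363 × 59.9 = 44.104 kJ/s
Sensible, feed 148→25 °C: -54.584 kJ/s
Outlet flows (mol/s): A 1.2537, B 0.7363, H₂O 0.7363
Sensible, products 25→232 °C: 85.154 kJ/s
Q = ΔH = 74.675 kJ/s = 74.675 kW
Heat supplied = 268.83 MJ/h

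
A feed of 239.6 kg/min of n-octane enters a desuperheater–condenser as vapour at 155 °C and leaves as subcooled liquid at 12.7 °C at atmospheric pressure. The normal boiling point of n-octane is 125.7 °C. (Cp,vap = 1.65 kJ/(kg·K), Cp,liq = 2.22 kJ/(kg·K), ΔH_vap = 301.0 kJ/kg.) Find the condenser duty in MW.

vapour 155→125.7 °C: -48.345 kJ/kg
condensation at 125.7 °C: -301 kJ/kg
liquid 125.7→12.7 °C: -250.86 kJ/kg
Δh = -48.345 + -301 + -250.86 = -600.21 kJ/kg
Q = ṁ·Δh = 239.6 kg/min × -600.21 kJ/kg = -143810 kJ/min
|Q| = 2396.8 kW = 2.3968 MW

Q_c = 2.40 MW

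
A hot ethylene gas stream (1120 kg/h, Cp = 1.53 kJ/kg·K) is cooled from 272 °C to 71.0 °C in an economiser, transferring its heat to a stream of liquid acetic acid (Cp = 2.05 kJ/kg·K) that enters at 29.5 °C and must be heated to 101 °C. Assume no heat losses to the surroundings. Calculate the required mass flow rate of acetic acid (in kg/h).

ṁ_c = 2350 kg/h

Heat released by hot stream: Q = 1120 × 1.53 × (272 − 71.0) = 344430 kJ/h
Energy balance on cold side (adiabatic exchanger): Q = ṁ_c·Cp_c·(T_c,out − T_c,in)
ṁ_c = 344430 / [2.05 × (101 − 29.5)] = 2349.9 kg/h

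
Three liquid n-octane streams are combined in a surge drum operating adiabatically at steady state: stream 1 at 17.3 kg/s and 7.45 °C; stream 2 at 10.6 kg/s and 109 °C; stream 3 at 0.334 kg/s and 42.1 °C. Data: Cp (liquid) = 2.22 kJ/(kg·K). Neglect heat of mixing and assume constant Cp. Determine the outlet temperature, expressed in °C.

Energy balance with Q = 0: Σ ṁᵢCp,ᵢ(T_out − Tᵢ) = 0
T_out = Σ ṁᵢCp,ᵢTᵢ / Σ ṁᵢCp,ᵢ
      = 2882.3 / 62.679 = 45.985 °C

T_out = 46.0 °C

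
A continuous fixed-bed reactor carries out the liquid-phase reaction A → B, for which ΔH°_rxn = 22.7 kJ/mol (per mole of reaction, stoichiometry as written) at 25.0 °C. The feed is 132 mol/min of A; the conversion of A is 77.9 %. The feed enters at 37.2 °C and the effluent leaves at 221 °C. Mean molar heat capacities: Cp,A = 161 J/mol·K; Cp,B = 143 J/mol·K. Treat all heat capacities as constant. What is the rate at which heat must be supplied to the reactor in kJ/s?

Q_in = 98.0 kJ/s

Extent of reaction ξ = 0.779 × 132 = 102.83 mol/min
Reaction term: ξ·ΔH°_rxn = 102.83 × 22.7 = 2334.2 kJ/min
Sensible, feed 37.2→25 °C: -259.27 kJ/min
Outlet flows (mol/min): A 29.172, B 102.83
Sensible, products 25→221 °C: 3802.6 kJ/min
Q = ΔH = 5877.5 kJ/min = 97.959 kW
Heat supplied = 97.959 kJ/s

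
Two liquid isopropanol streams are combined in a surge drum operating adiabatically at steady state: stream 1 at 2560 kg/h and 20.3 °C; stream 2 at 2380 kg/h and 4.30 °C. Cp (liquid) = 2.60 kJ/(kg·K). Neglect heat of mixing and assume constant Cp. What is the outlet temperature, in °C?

T_out = 12.6 °C

No heat crosses the boundary, so H_out = H_in.
T_out = Σ ṁᵢCp,ᵢTᵢ / Σ ṁᵢCp,ᵢ
      = 161730 / 12844 = 12.591 °C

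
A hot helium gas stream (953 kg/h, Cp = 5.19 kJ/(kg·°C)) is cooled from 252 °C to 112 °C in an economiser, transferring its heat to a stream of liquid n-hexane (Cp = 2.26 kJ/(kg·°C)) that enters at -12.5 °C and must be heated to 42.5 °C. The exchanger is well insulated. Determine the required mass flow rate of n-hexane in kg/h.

Heat released by hot stream: Q = 953 × 5.19 × (252 − 112) = 692450 kJ/h
Energy balance on cold side (adiabatic exchanger): Q = ṁ_c·Cp_c·(T_c,out − T_c,in)
ṁ_c = 692450 / [2.26 × (42.5 − -12.5)] = 5570.8 kg/h

ṁ_c = 5570 kg/h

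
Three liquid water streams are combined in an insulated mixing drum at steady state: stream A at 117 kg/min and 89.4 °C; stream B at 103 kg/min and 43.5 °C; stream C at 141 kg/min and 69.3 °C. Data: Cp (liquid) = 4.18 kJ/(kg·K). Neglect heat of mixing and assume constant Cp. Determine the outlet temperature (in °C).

Energy balance with Q = 0: Σ ṁᵢCp,ᵢ(T_out − Tᵢ) = 0
Σ ṁᵢCp,ᵢTᵢ = 117×4.18×89.4 + 103×4.18×43.5 + 141×4.18×69.3 = 103290
Σ ṁᵢCp,ᵢ = 117×4.18 + 103×4.18 + 141×4.18 = 1509
T_out = 103290 / 1509 = 68.453 °C

T_out = 68.5 °C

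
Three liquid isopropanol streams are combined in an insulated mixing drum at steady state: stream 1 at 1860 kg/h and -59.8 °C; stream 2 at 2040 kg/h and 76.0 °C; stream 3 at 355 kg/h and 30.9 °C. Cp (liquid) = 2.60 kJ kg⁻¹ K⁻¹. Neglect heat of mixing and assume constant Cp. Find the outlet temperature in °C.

T_out = 12.9 °C

No heat crosses the boundary, so H_out = H_in.
T_out = Σ ṁᵢCp,ᵢTᵢ / Σ ṁᵢCp,ᵢ
      = 142430 / 11063 = 12.875 °C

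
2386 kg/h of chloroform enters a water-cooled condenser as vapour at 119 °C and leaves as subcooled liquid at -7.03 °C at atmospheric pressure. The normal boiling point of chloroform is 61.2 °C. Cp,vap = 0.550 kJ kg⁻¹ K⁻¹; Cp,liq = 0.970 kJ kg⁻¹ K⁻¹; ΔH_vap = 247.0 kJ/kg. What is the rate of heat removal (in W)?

Q_c = 229000 W

vapour 119→61.2 °C: -31.79 kJ/kg
condensation at 61.2 °C: -247 kJ/kg
liquid 61.2→-7.03 °C: -66.183 kJ/kg
Δh = -31.79 + -247 + -66.183 = -344.97 kJ/kg
Q = ṁ·Δh = 2386 kg/h × -344.97 kJ/kg = -823110 kJ/h
|Q| = 228.64 kW = 228640 W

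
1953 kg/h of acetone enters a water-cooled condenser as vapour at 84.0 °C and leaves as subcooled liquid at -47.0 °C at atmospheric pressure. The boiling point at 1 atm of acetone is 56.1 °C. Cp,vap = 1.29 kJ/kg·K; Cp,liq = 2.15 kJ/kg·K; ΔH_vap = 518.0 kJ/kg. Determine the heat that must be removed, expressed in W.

vapour 84.0→56.1 °C: -35.991 kJ/kg
condensation at 56.1 °C: -518 kJ/kg
liquid 56.1→-47.0 °C: -221.66 kJ/kg
Δh = -35.991 + -518 + -221.66 = -775.66 kJ/kg
Q = ṁ·Δh = 1953 kg/h × -775.66 kJ/kg = -1.5149e+06 kJ/h
|Q| = 420.79 kW = 420790 W

Q_c = 421000 W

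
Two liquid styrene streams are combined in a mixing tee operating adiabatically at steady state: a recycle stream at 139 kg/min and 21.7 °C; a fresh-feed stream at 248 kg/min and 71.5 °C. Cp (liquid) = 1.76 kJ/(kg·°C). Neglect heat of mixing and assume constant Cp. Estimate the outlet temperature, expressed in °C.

T_out = 53.6 °C

Energy balance with Q = 0: Σ ṁᵢCp,ᵢ(T_out − Tᵢ) = 0
Σ ṁᵢCp,ᵢTᵢ = 139×1.76×21.7 + 248×1.76×71.5 = 36517
Σ ṁᵢCp,ᵢ = 139×1.76 + 248×1.76 = 681.12
T_out = 36517 / 681.12 = 53.613 °C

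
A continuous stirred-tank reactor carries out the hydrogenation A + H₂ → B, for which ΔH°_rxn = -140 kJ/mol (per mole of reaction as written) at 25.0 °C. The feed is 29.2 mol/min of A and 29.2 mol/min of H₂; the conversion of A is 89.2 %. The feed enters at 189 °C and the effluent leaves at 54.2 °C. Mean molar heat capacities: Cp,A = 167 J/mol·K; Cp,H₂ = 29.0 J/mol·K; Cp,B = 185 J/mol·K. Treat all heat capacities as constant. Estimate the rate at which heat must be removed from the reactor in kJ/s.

Extent of reaction ξ = 0.892 × 29.2 = 26.046 mol/min
Reaction term: ξ·ΔH°_rxn = 26.046 × -140 = -3646.5 kJ/min
Sensible, feed 189→25 °C: -938.6 kJ/min
Outlet flows (mol/min): A 3.1536, H₂ 3.1536, B 26.046
Sensible, products 25→54.2 °C: 158.75 kJ/min
Q = ΔH = -4426.3 kJ/min = -73.772 kW
Heat removed = 73.772 kJ/s

Q_out = 73.8 kJ/s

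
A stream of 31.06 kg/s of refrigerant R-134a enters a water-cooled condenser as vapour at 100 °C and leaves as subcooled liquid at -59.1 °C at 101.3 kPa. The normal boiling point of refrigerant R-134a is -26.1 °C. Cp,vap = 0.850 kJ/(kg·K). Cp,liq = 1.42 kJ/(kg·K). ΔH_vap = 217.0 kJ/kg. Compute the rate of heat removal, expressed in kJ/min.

Q_c = 691000 kJ/min

vapour 100→-26.1 °C: -107.18 kJ/kg
condensation at -26.1 °C: -217 kJ/kg
liquid -26.1→-59.1 °C: -46.86 kJ/kg
Δh = -107.18 + -217 + -46.86 = -371.04 kJ/kg
Q = ṁ·Δh = 31.06 kg/s × -371.04 kJ/kg = -11525 kJ/s
|Q| = 11525 kW = 691480 kJ/min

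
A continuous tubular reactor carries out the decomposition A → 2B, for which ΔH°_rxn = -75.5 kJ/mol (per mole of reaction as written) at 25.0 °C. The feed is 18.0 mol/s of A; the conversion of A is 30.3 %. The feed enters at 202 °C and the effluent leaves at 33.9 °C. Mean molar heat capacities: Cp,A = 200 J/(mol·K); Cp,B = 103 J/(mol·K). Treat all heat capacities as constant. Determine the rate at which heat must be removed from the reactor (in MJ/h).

Extent of reaction ξ = 0.303 × 18.0 = 5.454 mol/s
Reaction term: ξ·ΔH°_rxn = 5.454 × -75.5 = -411.78 kJ/s
Sensible, feed 202→25 °C: -637.2 kJ/s
Outlet flows (mol/s): A 12.546, B 10.908
Sensible, products 25→33.9 °C: 32.331 kJ/s
Q = ΔH = -1016.6 kJ/s = -1016.6 kW
Heat removed = 3659.9 MJ/h

Q_out = 3660 MJ/h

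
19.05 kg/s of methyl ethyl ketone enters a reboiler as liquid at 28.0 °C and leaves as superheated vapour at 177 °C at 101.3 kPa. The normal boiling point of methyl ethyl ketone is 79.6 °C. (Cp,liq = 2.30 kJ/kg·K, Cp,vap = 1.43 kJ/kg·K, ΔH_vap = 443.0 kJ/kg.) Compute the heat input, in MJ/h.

liquid 28.0→79.6 °C: 118.68 kJ/kg
vaporisation at 79.6 °C: 443 kJ/kg
vapour 79.6→177 °C: 139.28 kJ/kg
Δh = 118.68 + 443 + 139.28 = 700.96 kJ/kg
Q = ṁ·Δh = 19.05 kg/s × 700.96 kJ/kg = 13353 kJ/s
|Q| = 13353 kW = 48072 MJ/h

Q = 48100 MJ/h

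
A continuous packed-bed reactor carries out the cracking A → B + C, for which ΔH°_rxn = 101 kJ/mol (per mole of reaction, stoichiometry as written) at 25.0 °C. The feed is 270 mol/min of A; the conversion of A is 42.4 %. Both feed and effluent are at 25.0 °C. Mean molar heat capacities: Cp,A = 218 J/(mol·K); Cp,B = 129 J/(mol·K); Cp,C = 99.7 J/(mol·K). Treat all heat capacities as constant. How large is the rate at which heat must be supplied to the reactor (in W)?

Q_in = 193000 W

Extent of reaction ξ = 0.424 × 270 = 114.48 mol/min
Reaction term: ξ·ΔH°_rxn = 114.48 × 101 = 11562 kJ/min
Q = ΔH = 11562 kJ/min = 192.71 kW
Heat supplied = 192710 W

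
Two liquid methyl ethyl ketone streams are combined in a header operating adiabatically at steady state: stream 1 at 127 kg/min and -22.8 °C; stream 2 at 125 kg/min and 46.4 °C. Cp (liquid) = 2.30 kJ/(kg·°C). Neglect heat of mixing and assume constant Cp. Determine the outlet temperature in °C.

Adiabatic, steady state ⇒ Σ ṁᵢCp,ᵢ(T_out − Tᵢ) = 0
T_out = Σ ṁᵢCp,ᵢTᵢ / Σ ṁᵢCp,ᵢ
      = 6680.1 / 579.6 = 11.525 °C

T_out = 11.5 °C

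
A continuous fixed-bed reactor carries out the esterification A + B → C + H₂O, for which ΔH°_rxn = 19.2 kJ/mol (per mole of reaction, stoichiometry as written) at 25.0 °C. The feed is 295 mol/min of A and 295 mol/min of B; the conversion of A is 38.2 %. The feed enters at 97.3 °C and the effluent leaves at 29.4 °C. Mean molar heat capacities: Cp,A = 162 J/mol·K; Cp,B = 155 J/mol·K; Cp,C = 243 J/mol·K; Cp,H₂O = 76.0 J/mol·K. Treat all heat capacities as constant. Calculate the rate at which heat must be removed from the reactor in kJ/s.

Q_out = 69.8 kJ/s

Extent of reaction ξ = 0.382 × 295 = 112.69 mol/min
Reaction term: ξ·ΔH°_rxn = 112.69 × 19.2 = 2163.6 kJ/min
Sensible, feed 97.3→25 °C: -6761.1 kJ/min
Outlet flows (mol/min): A 182.31, B 182.31, C 112.69, H₂O 112.69
Sensible, products 25→29.4 °C: 412.46 kJ/min
Q = ΔH = -4185 kJ/min = -69.75 kW
Heat removed = 69.75 kJ/s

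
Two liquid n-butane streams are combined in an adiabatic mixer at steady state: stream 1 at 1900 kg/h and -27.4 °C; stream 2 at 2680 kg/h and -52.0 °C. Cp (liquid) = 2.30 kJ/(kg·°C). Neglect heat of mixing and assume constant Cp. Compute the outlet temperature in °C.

Energy balance with Q = 0: Σ ṁᵢCp,ᵢ(T_out − Tᵢ) = 0
Σ ṁᵢCp,ᵢTᵢ = 1900×2.30×-27.4 + 2680×2.30×-52.0 = -440270
Σ ṁᵢCp,ᵢ = 1900×2.30 + 2680×2.30 = 10534
T_out = -440270 / 10534 = -41.795 °C

T_out = -41.8 °C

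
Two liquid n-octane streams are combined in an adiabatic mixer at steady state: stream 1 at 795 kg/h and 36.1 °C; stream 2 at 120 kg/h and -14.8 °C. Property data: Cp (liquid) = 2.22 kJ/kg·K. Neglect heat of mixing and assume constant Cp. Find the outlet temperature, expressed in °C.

No heat crosses the boundary, so H_out = H_in.
T_out = Σ ṁᵢCp,ᵢTᵢ / Σ ṁᵢCp,ᵢ
      = 59770 / 2031.3 = 29.425 °C

T_out = 29.4 °C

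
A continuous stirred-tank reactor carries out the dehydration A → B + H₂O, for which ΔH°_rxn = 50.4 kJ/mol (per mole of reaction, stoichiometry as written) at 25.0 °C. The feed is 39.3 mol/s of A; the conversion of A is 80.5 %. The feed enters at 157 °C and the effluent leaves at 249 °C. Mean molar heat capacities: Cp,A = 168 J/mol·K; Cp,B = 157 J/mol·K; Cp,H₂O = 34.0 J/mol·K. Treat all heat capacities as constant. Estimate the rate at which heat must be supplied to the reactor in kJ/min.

Extent of reaction ξ = 0.805 × 39.3 = 31.636 mol/s
Reaction term: ξ·ΔH°_rxn = 31.636 × 50.4 = 1594.5 kJ/s
Sensible, feed 157→25 °C: -871.52 kJ/s
Outlet flows (mol/s): A 7.6635, B 31.636, H₂O 31.636
Sensible, products 25→249 °C: 1641.9 kJ/s
Q = ΔH = 2364.9 kJ/s = 2364.9 kW
Heat supplied = 141890 kJ/min

Q_in = 142000 kJ/min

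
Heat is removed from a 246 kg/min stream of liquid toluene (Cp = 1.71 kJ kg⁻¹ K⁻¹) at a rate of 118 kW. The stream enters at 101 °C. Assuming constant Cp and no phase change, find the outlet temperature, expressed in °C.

Q = 118 kW = 7080 kJ/min
ΔT = Q/(ṁ·Cp) = 7080/(246×1.71) = 16.831 K
T_out = 101 − 16.831 = 84.169 °C

T_out = 84.2 °C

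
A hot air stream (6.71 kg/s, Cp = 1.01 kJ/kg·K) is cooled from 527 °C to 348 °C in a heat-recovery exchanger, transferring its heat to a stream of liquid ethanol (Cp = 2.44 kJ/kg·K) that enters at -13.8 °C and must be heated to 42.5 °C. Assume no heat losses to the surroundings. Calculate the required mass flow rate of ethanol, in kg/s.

ṁ_c = 8.83 kg/s

Heat released by hot stream: Q = 6.71 × 1.01 × (527 − 348) = 1213.1 kJ/s
Energy balance on cold side (adiabatic exchanger): Q = ṁ_c·Cp_c·(T_c,out − T_c,in)
ṁ_c = 1213.1 / [2.44 × (42.5 − -13.8)] = 8.8308 kg/s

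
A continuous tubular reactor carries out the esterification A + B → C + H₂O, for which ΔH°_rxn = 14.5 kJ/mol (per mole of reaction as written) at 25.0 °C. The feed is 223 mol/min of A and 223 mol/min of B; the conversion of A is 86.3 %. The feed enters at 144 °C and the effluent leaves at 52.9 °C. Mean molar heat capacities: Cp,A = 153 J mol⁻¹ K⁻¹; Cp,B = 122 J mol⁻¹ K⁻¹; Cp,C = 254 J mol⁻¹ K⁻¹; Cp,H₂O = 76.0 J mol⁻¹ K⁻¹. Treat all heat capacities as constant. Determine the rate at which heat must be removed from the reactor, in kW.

Q_out = 41.7 kW

Extent of reaction ξ = 0.863 × 223 = 192.45 mol/min
Reaction term: ξ·ΔH°_rxn = 192.45 × 14.5 = 2790.5 kJ/min
Sensible, feed 144→25 °C: -7297.7 kJ/min
Outlet flows (mol/min): A 30.551, B 30.551, C 192.45, H₂O 192.45
Sensible, products 25→52.9 °C: 2006.3 kJ/min
Q = ΔH = -2500.9 kJ/min = -41.681 kW
Heat removed = 41.681 kW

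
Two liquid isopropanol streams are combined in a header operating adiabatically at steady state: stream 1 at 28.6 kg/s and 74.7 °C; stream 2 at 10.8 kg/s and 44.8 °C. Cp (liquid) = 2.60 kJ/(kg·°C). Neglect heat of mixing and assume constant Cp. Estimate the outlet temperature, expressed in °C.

T_out = 66.5 °C

Adiabatic, steady state ⇒ Σ ṁᵢCp,ᵢ(T_out − Tᵢ) = 0
T_out = Σ ṁᵢCp,ᵢTᵢ / Σ ṁᵢCp,ᵢ
      = 6812.7 / 102.44 = 66.504 °C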